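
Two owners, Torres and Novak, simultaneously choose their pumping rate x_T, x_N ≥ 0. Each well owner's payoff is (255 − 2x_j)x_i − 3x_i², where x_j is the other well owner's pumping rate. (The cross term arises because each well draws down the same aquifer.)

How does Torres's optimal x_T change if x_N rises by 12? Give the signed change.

-4

Torres's payoff is (255 − 2x_N)x_T − 3x_T².
∂π/∂x_T = 255 − 2x_N − 6x_T = 0, so x_T = 42.5 − (1/3)x_N.
The reaction-function slope is −1/3, so a 12-unit rise in x_N moves x_T by −1/3 × 12 = −4. Torres's best response falls — the actions are strategic substitutes.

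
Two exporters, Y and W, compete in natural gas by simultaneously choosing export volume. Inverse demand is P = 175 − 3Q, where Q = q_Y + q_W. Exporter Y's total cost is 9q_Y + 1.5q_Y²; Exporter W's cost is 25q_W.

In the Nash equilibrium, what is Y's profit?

662.48

Exporter Y's profit: π = q_Y(175 − 3(q_Y + q_W)) − 9q_Y − 1.5q_Y².
∂π/∂q_Y = 166 − 9q_Y − 3q_W = 0, so q_Y = 166/9 − (1/3)q_W.
For W: ∂π/∂q_W = 150 − 6q_W − 3q_Y = 0 ⇒ q_W = 25 − 0.5q_Y.
Substituting the second reaction function into the first: q_Y = 166/9 − (1/3)(25 − 0.5q_Y), which gives (5/6)q_Y = 91/9 ⇒ q_Y = 182/15.
Then q_W = 25 − 0.5·(182/15) = 284/15.
Price P = 175 − 3·(466/15) = 81.8.
Y's profit: (81.8 − 9)·(182/15) − 1.5(182/15)² = 662.48.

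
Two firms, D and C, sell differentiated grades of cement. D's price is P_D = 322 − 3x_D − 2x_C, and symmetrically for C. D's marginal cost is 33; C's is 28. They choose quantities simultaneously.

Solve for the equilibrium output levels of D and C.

Firm D's profit: π = x_D(322 − 3x_D − 2x_C) − 33x_D.
∂π/∂x_D = 289 − 6x_D − 2x_C = 0 ⇒ x_D = 289/6 − (1/3)x_C.
Similarly x_C = 49 − (1/3)x_D.
Solving the two reaction functions simultaneously: (1 − (−1/3)(−1/3))x_D = 289/6 − (1/3)·49, so (8/9)x_D = 191/6 and x_D = 35.8125.
Then x_C = 49 − (1/3)·35.8125 = 37.0625.

35.8125, 37.0625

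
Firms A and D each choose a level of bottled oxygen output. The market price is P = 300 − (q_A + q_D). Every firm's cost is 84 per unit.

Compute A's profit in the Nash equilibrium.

5184

Firm A's profit: π = q_A(300 − (q_A + q_D)) − 84q_A.
∂π/∂q_A = 216 − 2q_A − q_D = 0, so q_A = 108 − 0.5q_D.
Setting q_A = q_D in the reaction function: q_A = 108 − 0.5q_A, so q_A = 108 / 1.5 = 72.
Price P = 300 − 144 = 156.
A's profit: (156 − 84)·72 = 5184.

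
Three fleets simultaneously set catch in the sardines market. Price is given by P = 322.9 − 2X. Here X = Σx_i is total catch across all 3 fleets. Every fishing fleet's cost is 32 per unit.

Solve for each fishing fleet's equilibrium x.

36.3625

A representative fishing fleet's profit is π_i = x_i(322.9 − 2X) − 32x_i, with X = x_i + Σ_{j≠i} x_j.
First-order condition: 290.9 − 4x_i − 2Σ_{j≠i} x_j = 0.
With identical fishing fleets, set every x_j = x: then 290.9 − 4x − 4x = 0, i.e. x = 290.9/8 = 36.3625.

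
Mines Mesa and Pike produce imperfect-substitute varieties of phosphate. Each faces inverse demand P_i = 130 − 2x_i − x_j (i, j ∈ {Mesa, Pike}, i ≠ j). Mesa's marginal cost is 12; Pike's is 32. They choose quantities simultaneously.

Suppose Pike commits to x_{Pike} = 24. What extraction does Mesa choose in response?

23.5

Mine Mesa's profit: π = x_{Mesa}(130 − 2x_{Mesa} − x_{Pike}) − 12x_{Mesa}.
∂π/∂x_{Mesa} = 118 − 4x_{Mesa} − x_{Pike} = 0 ⇒ x_{Mesa} = 29.5 − 0.25x_{Pike}.
At x_{Pike} = 24: x_{Mesa} = 29.5 − 0.25·24 = 23.5.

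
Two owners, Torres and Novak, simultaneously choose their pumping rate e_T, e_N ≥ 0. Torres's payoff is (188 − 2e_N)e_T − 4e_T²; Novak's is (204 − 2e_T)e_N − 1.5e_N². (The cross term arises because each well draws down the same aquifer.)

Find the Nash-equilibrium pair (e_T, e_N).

7.8, 62.8

Expanding Torres's payoff: 188e_T − 2e_Ne_T − 4e_T².
∂π/∂e_T = 188 − 2e_N − 8e_T = 0, so e_T = 23.5 − 0.25e_N.
Likewise for Novak: e_N = 68 − (2/3)e_T.
Plugging e_N into Torres's best response: e_T = 23.5 − 0.25(68 − (2/3)e_T) ⇒ (5/6)e_T = 6.5, so e_T = 7.8.
Then e_N = 68 − (2/3)·7.8 = 62.8.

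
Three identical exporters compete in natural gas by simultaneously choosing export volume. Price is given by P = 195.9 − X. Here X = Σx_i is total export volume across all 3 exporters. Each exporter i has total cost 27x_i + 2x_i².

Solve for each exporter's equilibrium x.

21.1125

A representative exporter's profit is π_i = x_i(195.9 − X) − 27x_i − 2x_i², with X = x_i + Σ_{j≠i} x_j.
First-order condition: 168.9 − 6x_i − Σ_{j≠i} x_j = 0.
Imposing symmetry (x_j = x for all j) turns Σ_{j≠i} x_j into 2x, so 168.9 = 8x and x = 21.1125.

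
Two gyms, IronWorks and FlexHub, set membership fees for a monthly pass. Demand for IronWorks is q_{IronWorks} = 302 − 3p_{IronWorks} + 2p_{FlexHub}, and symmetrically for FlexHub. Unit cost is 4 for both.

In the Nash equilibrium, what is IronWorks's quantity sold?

IronWorks's profit: π = (p_{IronWorks} − 4)(302 − 3p_{IronWorks} + 2p_{FlexHub}).
∂π/∂p_{IronWorks} = 314 − 6p_{IronWorks} + 2p_{FlexHub} = 0 ⇒ p_{IronWorks} = 157/3 + (1/3)p_{FlexHub}.
The game is symmetric, so in equilibrium p_{FlexHub} = p_{IronWorks}: the reaction function gives (2/3)p_{IronWorks} = 157/3, hence p_{IronWorks} = 78.5.
q_{IronWorks} = 302 − 3·78.5 + 2·78.5 = 223.5.

223.5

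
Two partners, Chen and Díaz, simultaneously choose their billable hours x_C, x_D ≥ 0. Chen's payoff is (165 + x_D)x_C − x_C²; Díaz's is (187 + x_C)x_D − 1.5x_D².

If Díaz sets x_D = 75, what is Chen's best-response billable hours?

120

Expanding Chen's payoff: 165x_C + x_Dx_C − x_C².
∂π/∂x_C = 165 + x_D − 2x_C = 0, so x_C = 82.5 + 0.5x_D.
At x_D = 75: x_C = 82.5 + 0.5·75 = 120.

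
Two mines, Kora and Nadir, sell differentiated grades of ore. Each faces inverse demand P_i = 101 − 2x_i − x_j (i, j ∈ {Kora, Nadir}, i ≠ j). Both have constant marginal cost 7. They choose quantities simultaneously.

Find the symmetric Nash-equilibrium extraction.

Mine Kora's profit: π = x_{Kora}(101 − 2x_{Kora} − x_{Nadir}) − 7x_{Kora}.
∂π/∂x_{Kora} = 94 − 4x_{Kora} − x_{Nadir} = 0 ⇒ x_{Kora} = 23.5 − 0.25x_{Nadir}.
Setting x_{Kora} = x_{Nadir} in the reaction function: x_{Kora} = 23.5 − 0.25x_{Kora}, so x_{Kora} = 23.5 / 1.25 = 18.8.

18.8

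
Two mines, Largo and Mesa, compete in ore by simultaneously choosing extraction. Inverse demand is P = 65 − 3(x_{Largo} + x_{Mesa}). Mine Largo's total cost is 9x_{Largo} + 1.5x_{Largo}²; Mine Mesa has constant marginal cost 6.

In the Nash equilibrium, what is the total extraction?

Mine Largo's profit: π = x_{Largo}(65 − 3(x_{Largo} + x_{Mesa})) − 9x_{Largo} − 1.5x_{Largo}².
∂π/∂x_{Largo} = 56 − 9x_{Largo} − 3x_{Mesa} = 0, so x_{Largo} = 56/9 − (1/3)x_{Mesa}.
For Mesa: ∂π/∂x_{Mesa} = 59 − 6x_{Mesa} − 3x_{Largo} = 0 ⇒ x_{Mesa} = 59/6 − 0.5x_{Largo}.
Solving the two reaction functions simultaneously: (1 − (−1/3)(−0.5))x_{Largo} = 56/9 − (1/3)·(59/6), so (5/6)x_{Largo} = 53/18 and x_{Largo} = 53/15.
Then x_{Mesa} = 59/6 − 0.5·(53/15) = 121/15.
Total extraction: 53/15 + 121/15 = 11.6.

11.6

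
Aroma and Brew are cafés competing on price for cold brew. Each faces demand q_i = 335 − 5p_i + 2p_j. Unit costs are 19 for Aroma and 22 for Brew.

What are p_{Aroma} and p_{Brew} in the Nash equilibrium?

54.0625, 55.3125

Aroma's profit: π = (p_{Aroma} − 19)(335 − 5p_{Aroma} + 2p_{Brew}).
∂π/∂p_{Aroma} = 430 − 10p_{Aroma} + 2p_{Brew} = 0 ⇒ p_{Aroma} = 43 + 0.2p_{Brew}.
Similarly p_{Brew} = 44.5 + 0.2p_{Aroma}.
Solving the two reaction functions simultaneously: (1 − (0.2)(0.2))p_{Aroma} = 43 + 0.2·44.5, so 0.96p_{Aroma} = 51.9 and p_{Aroma} = 54.0625.
Then p_{Brew} = 44.5 + 0.2·54.0625 = 55.3125.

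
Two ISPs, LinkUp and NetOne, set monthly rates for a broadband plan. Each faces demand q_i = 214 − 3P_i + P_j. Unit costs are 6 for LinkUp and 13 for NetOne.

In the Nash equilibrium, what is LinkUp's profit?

5043

LinkUp's profit: π = (P_{LinkUp} − 6)(214 − 3P_{LinkUp} + P_{NetOne}).
∂π/∂P_{LinkUp} = 232 − 6P_{LinkUp} + P_{NetOne} = 0 ⇒ P_{LinkUp} = 116/3 + (1/6)P_{NetOne}.
Similarly P_{NetOne} = 253/6 + (1/6)P_{LinkUp}.
Substituting the second reaction function into the first: P_{LinkUp} = 116/3 + (1/6)(253/6 + (1/6)P_{LinkUp}), which gives (35/36)P_{LinkUp} = 1645/36 ⇒ P_{LinkUp} = 47.
Then P_{NetOne} = 253/6 + (1/6)·47 = 50.
q_{LinkUp} = 214 − 3·47 + 50 = 123.
Profit = (47 − 6)·123 = 5043.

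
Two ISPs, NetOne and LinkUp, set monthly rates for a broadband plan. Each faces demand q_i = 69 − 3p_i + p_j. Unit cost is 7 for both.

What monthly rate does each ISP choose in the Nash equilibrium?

NetOne's profit: π = (p_{NetOne} − 7)(69 − 3p_{NetOne} + p_{LinkUp}).
∂π/∂p_{NetOne} = 90 − 6p_{NetOne} + p_{LinkUp} = 0 ⇒ p_{NetOne} = 15 + (1/6)p_{LinkUp}.
The game is symmetric, so in equilibrium p_{LinkUp} = p_{NetOne}: the reaction function gives (5/6)p_{NetOne} = 15, hence p_{NetOne} = 18.

18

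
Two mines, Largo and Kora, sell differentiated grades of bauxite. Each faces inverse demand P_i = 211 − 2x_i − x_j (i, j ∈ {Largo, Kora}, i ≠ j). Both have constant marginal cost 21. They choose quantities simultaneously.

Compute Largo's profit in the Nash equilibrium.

2888

Mine Largo's profit: π = x_{Largo}(211 − 2x_{Largo} − x_{Kora}) − 21x_{Largo}.
∂π/∂x_{Largo} = 190 − 4x_{Largo} − x_{Kora} = 0 ⇒ x_{Largo} = 47.5 − 0.25x_{Kora}.
Setting x_{Largo} = x_{Kora} in the reaction function: x_{Largo} = 47.5 − 0.25x_{Largo}, so x_{Largo} = 47.5 / 1.25 = 38.
P_{Largo} = 211 − 2·38 − 38 = 97.
Profit = (97 − 21)·38 = 2888.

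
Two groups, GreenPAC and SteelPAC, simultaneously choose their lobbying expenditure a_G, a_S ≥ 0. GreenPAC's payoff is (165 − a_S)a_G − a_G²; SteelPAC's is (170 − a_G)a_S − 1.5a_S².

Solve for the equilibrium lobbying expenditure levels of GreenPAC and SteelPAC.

Expanding GreenPAC's payoff: 165a_G − a_Sa_G − a_G².
∂π/∂a_G = 165 − a_S − 2a_G = 0, so a_G = 82.5 − 0.5a_S.
Likewise for SteelPAC: a_S = 170/3 − (1/3)a_G.
Plugging a_S into GreenPAC's best response: a_G = 82.5 − 0.5(170/3 − (1/3)a_G) ⇒ (5/6)a_G = 325/6, so a_G = 65.
Then a_S = 170/3 − (1/3)·65 = 35.

65, 35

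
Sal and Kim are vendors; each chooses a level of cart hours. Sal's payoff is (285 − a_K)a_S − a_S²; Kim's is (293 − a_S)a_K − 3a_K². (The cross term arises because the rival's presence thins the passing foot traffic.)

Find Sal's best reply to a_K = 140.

72.5

Expanding Sal's payoff: 285a_S − a_Ka_S − a_S².
∂π/∂a_S = 285 − a_K − 2a_S = 0, so a_S = 142.5 − 0.5a_K.
At a_K = 140: a_S = 142.5 − 0.5·140 = 72.5.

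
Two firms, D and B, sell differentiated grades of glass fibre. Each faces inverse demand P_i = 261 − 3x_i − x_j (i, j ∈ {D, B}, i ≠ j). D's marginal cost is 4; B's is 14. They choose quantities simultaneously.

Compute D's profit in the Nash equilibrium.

4107

Firm D's profit: π = x_D(261 − 3x_D − x_B) − 4x_D.
∂π/∂x_D = 257 − 6x_D − x_B = 0 ⇒ x_D = 257/6 − (1/6)x_B.
Similarly x_B = 247/6 − (1/6)x_D.
Solving the two reaction functions simultaneously: (1 − (−1/6)(−1/6))x_D = 257/6 − (1/6)·(247/6), so (35/36)x_D = 1295/36 and x_D = 37.
Then x_B = 247/6 − (1/6)·37 = 35.
P_D = 261 − 3·37 − 35 = 115.
Profit = (115 − 4)·37 = 4107.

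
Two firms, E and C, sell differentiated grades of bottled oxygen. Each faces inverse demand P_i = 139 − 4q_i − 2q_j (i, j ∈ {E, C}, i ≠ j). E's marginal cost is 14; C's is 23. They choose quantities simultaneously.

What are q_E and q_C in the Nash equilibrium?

12.8, 11.3

Firm E's profit: π = q_E(139 − 4q_E − 2q_C) − 14q_E.
∂π/∂q_E = 125 − 8q_E − 2q_C = 0 ⇒ q_E = 15.625 − 0.25q_C.
Similarly q_C = 14.5 − 0.25q_E.
Substituting the second reaction function into the first: q_E = 15.625 − 0.25(14.5 − 0.25q_E), which gives 0.9375q_E = 12 ⇒ q_E = 12.8.
Then q_C = 14.5 − 0.25·12.8 = 11.3.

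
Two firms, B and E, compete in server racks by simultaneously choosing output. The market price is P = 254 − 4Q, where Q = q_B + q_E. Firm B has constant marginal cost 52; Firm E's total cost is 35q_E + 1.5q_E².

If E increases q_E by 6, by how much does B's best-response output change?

-3

Firm B's profit: π = q_B(254 − 4(q_B + q_E)) − 52q_B.
∂π/∂q_B = 202 − 8q_B − 4q_E = 0, so q_B = 25.25 − 0.5q_E.
The reaction-function slope is −0.5, so a 6-unit rise in q_E moves q_B by −0.5 × 6 = −3. B's best response falls — the actions are strategic substitutes.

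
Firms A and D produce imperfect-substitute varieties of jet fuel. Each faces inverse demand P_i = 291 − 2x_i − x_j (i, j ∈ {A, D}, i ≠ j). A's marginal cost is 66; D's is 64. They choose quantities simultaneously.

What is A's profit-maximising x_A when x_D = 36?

Firm A's profit: π = x_A(291 − 2x_A − x_D) − 66x_A.
∂π/∂x_A = 225 − 4x_A − x_D = 0 ⇒ x_A = 56.25 − 0.25x_D.
At x_D = 36: x_A = 56.25 − 0.25·36 = 47.25.

47.25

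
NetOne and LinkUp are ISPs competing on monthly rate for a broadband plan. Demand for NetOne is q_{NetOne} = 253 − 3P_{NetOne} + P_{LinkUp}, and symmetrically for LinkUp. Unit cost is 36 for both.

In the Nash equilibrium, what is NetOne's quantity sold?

108.6

NetOne's profit: π = (P_{NetOne} − 36)(253 − 3P_{NetOne} + P_{LinkUp}).
∂π/∂P_{NetOne} = 361 − 6P_{NetOne} + P_{LinkUp} = 0 ⇒ P_{NetOne} = 361/6 + (1/6)P_{LinkUp}.
Setting P_{NetOne} = P_{LinkUp} in the reaction function: P_{NetOne} = 361/6 + (1/6)P_{NetOne}, so P_{NetOne} = (361/6) / (5/6) = 72.2.
q_{NetOne} = 253 − 3·72.2 + 72.2 = 108.6.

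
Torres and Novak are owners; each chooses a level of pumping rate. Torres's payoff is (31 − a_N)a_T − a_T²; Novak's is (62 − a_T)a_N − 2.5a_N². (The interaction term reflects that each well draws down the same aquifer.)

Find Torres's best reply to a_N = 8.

11.5

Expanding Torres's payoff: 31a_T − a_Na_T − a_T².
∂π/∂a_T = 31 − a_N − 2a_T = 0, so a_T = 15.5 − 0.5a_N.
At a_N = 8: a_T = 15.5 − 0.5·8 = 11.5.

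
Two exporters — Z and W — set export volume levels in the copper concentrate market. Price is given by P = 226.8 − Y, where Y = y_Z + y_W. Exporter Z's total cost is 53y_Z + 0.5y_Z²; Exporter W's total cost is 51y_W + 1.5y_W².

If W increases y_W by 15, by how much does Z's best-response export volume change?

-5

Exporter Z's profit: π = y_Z(226.8 − (y_Z + y_W)) − 53y_Z − 0.5y_Z².
∂π/∂y_Z = 173.8 − 3y_Z − y_W = 0, so y_Z = 869/15 − (1/3)y_W.
The reaction-function slope is −1/3, so a 15-unit rise in y_W moves y_Z by −1/3 × 15 = −5. Z's best response falls — the actions are strategic substitutes.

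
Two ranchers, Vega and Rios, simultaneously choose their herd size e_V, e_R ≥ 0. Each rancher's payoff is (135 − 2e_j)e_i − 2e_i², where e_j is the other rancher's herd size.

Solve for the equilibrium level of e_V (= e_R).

22.5

Vega's payoff is (135 − 2e_R)e_V − 2e_V².
∂π/∂e_V = 135 − 2e_R − 4e_V = 0, so e_V = 33.75 − 0.5e_R.
The game is symmetric, so in equilibrium e_R = e_V: the reaction function gives 1.5e_V = 33.75, hence e_V = 22.5.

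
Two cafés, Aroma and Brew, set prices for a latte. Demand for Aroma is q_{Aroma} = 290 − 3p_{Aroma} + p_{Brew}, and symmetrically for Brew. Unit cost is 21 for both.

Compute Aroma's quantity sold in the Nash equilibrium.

Aroma's profit: π = (p_{Aroma} − 21)(290 − 3p_{Aroma} + p_{Brew}).
∂π/∂p_{Aroma} = 353 − 6p_{Aroma} + p_{Brew} = 0 ⇒ p_{Aroma} = 353/6 + (1/6)p_{Brew}.
Setting p_{Aroma} = p_{Brew} in the reaction function: p_{Aroma} = 353/6 + (1/6)p_{Aroma}, so p_{Aroma} = (353/6) / (5/6) = 70.6.
q_{Aroma} = 290 − 3·70.6 + 70.6 = 148.8.

148.8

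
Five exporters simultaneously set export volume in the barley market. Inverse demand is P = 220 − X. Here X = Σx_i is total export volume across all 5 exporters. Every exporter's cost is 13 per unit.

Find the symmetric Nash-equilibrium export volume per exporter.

A representative exporter's profit is π_i = x_i(220 − X) − 13x_i, with X = x_i + Σ_{j≠i} x_j.
First-order condition: 207 − 2x_i − Σ_{j≠i} x_j = 0.
In a symmetric equilibrium every exporter chooses the same x, so Σ_{j≠i} x_j = 4x. The condition becomes 207 − 6x = 0, giving x = 207/6 = 34.5.

34.5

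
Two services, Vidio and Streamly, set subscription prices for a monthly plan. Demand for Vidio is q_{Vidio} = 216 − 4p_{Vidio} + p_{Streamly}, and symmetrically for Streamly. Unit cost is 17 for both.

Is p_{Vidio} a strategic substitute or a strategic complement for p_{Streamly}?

Vidio's profit: π = (p_{Vidio} − 17)(216 − 4p_{Vidio} + p_{Streamly}).
∂π/∂p_{Vidio} = 284 − 8p_{Vidio} + p_{Streamly} = 0 ⇒ p_{Vidio} = 35.5 + 0.125p_{Streamly}.
The best-response slope dp_{Vidio}/dp_{Streamly} = 0.125 > 0: the reaction function is upward-sloping, so the choices are strategic complements.

strategic complements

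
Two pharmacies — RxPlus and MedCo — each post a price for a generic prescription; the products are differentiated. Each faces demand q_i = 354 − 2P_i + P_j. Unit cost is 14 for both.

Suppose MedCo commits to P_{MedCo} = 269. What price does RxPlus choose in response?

RxPlus's profit: π = (P_{RxPlus} − 14)(354 − 2P_{RxPlus} + P_{MedCo}).
∂π/∂P_{RxPlus} = 382 − 4P_{RxPlus} + P_{MedCo} = 0 ⇒ P_{RxPlus} = 95.5 + 0.25P_{MedCo}.
At P_{MedCo} = 269: P_{RxPlus} = 95.5 + 0.25·269 = 162.75.

162.75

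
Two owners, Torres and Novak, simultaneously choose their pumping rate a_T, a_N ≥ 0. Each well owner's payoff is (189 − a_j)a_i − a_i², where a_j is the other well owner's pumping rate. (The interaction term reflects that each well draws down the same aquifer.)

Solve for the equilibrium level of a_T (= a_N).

63

Torres's payoff is (189 − a_N)a_T − a_T².
∂π/∂a_T = 189 − a_N − 2a_T = 0, so a_T = 94.5 − 0.5a_N.
Setting a_T = a_N in the reaction function: a_T = 94.5 − 0.5a_T, so a_T = 94.5 / 1.5 = 63.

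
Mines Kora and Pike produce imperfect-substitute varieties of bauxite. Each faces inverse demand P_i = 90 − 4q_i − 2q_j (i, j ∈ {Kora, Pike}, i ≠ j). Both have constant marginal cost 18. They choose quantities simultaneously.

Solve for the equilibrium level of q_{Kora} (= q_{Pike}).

Mine Kora's profit: π = q_{Kora}(90 − 4q_{Kora} − 2q_{Pike}) − 18q_{Kora}.
∂π/∂q_{Kora} = 72 − 8q_{Kora} − 2q_{Pike} = 0 ⇒ q_{Kora} = 9 − 0.25q_{Pike}.
By symmetry q_{Pike} = q_{Kora}; substituting into the reaction function, 1.25q_{Kora} = 9 and q_{Kora} = 7.2.

7.2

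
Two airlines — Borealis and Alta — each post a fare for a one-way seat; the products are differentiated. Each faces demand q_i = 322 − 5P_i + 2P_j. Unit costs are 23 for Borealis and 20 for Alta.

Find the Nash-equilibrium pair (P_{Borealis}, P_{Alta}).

54.3125, 53.0625

Borealis's profit: π = (P_{Borealis} − 23)(322 − 5P_{Borealis} + 2P_{Alta}).
∂π/∂P_{Borealis} = 437 − 10P_{Borealis} + 2P_{Alta} = 0 ⇒ P_{Borealis} = 43.7 + 0.2P_{Alta}.
Similarly P_{Alta} = 42.2 + 0.2P_{Borealis}.
Substituting the second reaction function into the first: P_{Borealis} = 43.7 + 0.2(42.2 + 0.2P_{Borealis}), which gives 0.96P_{Borealis} = 52.14 ⇒ P_{Borealis} = 54.3125.
Then P_{Alta} = 42.2 + 0.2·54.3125 = 53.0625.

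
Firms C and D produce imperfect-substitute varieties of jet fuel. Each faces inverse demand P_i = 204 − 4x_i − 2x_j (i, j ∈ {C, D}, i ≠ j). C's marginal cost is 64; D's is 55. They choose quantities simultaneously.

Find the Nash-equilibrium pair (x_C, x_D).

Firm C's profit: π = x_C(204 − 4x_C − 2x_D) − 64x_C.
∂π/∂x_C = 140 − 8x_C − 2x_D = 0 ⇒ x_C = 17.5 − 0.25x_D.
Similarly x_D = 18.625 − 0.25x_C.
Solving the two reaction functions simultaneously: (1 − (−0.25)(−0.25))x_C = 17.5 − 0.25·18.625, so 0.9375x_C = 411/32 and x_C = 13.7.
Then x_D = 18.625 − 0.25·13.7 = 15.2.

13.7, 15.2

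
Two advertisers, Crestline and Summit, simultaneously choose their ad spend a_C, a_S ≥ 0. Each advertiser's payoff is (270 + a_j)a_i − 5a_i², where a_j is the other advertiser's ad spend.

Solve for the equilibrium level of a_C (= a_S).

30

Crestline's payoff is (270 + a_S)a_C − 5a_C².
∂π/∂a_C = 270 + a_S − 10a_C = 0, so a_C = 27 + 0.1a_S.
The game is symmetric, so in equilibrium a_S = a_C: the reaction function gives 0.9a_C = 27, hence a_C = 30.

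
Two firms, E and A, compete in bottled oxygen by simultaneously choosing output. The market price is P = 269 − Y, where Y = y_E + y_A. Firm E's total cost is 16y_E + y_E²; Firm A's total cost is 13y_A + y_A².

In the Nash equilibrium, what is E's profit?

Firm E's profit: π = y_E(269 − (y_E + y_A)) − 16y_E − y_E².
∂π/∂y_E = 253 − 4y_E − y_A = 0, so y_E = 63.25 − 0.25y_A.
By the same steps for A: y_A = 64 − 0.25y_E.
Plugging y_A into E's best response: y_E = 63.25 − 0.25(64 − 0.25y_E) ⇒ 0.9375y_E = 47.25, so y_E = 50.4.
Then y_A = 64 − 0.25·50.4 = 51.4.
Price P = 269 − 101.8 = 167.2.
E's profit: (167.2 − 16)·50.4 − (50.4)² = 5080.32.

5080.32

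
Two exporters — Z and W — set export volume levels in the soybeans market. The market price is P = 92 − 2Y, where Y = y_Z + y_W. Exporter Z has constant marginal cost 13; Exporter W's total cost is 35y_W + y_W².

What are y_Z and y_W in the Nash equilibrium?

18, 3.5

Exporter Z's profit: π = y_Z(92 − 2(y_Z + y_W)) − 13y_Z.
∂π/∂y_Z = 79 − 4y_Z − 2y_W = 0, so y_Z = 19.75 − 0.5y_W.
For W: ∂π/∂y_W = 57 − 6y_W − 2y_Z = 0 ⇒ y_W = 9.5 − (1/3)y_Z.
Substituting the second reaction function into the first: y_Z = 19.75 − 0.5(9.5 − (1/3)y_Z), which gives (5/6)y_Z = 15 ⇒ y_Z = 18.
Then y_W = 9.5 − (1/3)·18 = 3.5.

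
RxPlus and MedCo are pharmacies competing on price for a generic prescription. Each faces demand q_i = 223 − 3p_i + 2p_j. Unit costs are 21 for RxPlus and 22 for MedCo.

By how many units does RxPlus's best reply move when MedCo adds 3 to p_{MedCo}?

RxPlus's profit: π = (p_{RxPlus} − 21)(223 − 3p_{RxPlus} + 2p_{MedCo}).
∂π/∂p_{RxPlus} = 286 − 6p_{RxPlus} + 2p_{MedCo} = 0 ⇒ p_{RxPlus} = 143/3 + (1/3)p_{MedCo}.
The reaction-function slope is 1/3, so a 3-unit rise in p_{MedCo} moves p_{RxPlus} by 1/3 × 3 = 1. RxPlus's best response rises — the actions are strategic complements.

1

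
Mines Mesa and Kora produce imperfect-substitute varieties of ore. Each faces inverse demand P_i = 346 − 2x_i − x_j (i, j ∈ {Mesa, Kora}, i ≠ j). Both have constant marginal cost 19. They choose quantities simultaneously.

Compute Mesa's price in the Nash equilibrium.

Mine Mesa's profit: π = x_{Mesa}(346 − 2x_{Mesa} − x_{Kora}) − 19x_{Mesa}.
∂π/∂x_{Mesa} = 327 − 4x_{Mesa} − x_{Kora} = 0 ⇒ x_{Mesa} = 81.75 − 0.25x_{Kora}.
By symmetry x_{Kora} = x_{Mesa}; substituting into the reaction function, 1.25x_{Mesa} = 81.75 and x_{Mesa} = 65.4.
P_{Mesa} = 346 − 2·65.4 − 65.4 = 149.8.

149.8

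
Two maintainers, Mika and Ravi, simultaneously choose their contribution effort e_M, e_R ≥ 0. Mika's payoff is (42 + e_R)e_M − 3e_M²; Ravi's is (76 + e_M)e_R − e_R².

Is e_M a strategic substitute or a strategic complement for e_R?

strategic complements

Expanding Mika's payoff: 42e_M + e_Re_M − 3e_M².
∂π/∂e_M = 42 + e_R − 6e_M = 0, so e_M = 7 + (1/6)e_R.
The best-response slope de_M/de_R = 1/6 > 0: the reaction function is upward-sloping, so the choices are strategic complements.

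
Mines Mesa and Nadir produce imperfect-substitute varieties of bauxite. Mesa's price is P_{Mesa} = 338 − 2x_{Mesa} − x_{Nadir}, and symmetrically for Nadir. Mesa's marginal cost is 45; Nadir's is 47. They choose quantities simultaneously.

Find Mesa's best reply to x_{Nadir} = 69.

Mine Mesa's profit: π = x_{Mesa}(338 − 2x_{Mesa} − x_{Nadir}) − 45x_{Mesa}.
∂π/∂x_{Mesa} = 293 − 4x_{Mesa} − x_{Nadir} = 0 ⇒ x_{Mesa} = 73.25 − 0.25x_{Nadir}.
At x_{Nadir} = 69: x_{Mesa} = 73.25 − 0.25·69 = 56.

56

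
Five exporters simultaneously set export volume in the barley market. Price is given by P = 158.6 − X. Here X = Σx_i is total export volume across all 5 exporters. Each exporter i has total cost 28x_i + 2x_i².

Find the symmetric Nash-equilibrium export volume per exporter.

13.06

A representative exporter's profit is π_i = x_i(158.6 − X) − 28x_i − 2x_i², with X = x_i + Σ_{j≠i} x_j.
First-order condition: 130.6 − 6x_i − Σ_{j≠i} x_j = 0.
Imposing symmetry (x_j = x for all j) turns Σ_{j≠i} x_j into 4x, so 130.6 = 10x and x = 13.06.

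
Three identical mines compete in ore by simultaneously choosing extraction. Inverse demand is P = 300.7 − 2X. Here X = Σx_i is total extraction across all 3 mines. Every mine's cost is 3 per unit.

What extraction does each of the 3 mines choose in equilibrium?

A representative mine's profit is π_i = x_i(300.7 − 2X) − 3x_i, with X = x_i + Σ_{j≠i} x_j.
First-order condition: 297.7 − 4x_i − 2Σ_{j≠i} x_j = 0.
In a symmetric equilibrium every mine chooses the same x, so Σ_{j≠i} x_j = 2x. The condition becomes 297.7 − 8x = 0, giving x = 297.7/8 = 37.2125.

37.2125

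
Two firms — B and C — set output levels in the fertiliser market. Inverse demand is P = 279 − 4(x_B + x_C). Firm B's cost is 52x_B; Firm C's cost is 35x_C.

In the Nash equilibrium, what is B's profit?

1225

Firm B's profit: π = x_B(279 − 4(x_B + x_C)) − 52x_B.
∂π/∂x_B = 227 − 8x_B − 4x_C = 0, so x_B = 28.375 − 0.5x_C.
By the same steps for C: x_C = 30.5 − 0.5x_B.
Substituting the second reaction function into the first: x_B = 28.375 − 0.5(30.5 − 0.5x_B), which gives 0.75x_B = 13.125 ⇒ x_B = 17.5.
Then x_C = 30.5 − 0.5·17.5 = 21.75.
Price P = 279 − 4·39.25 = 122.
B's profit: (122 − 52)·17.5 = 1225.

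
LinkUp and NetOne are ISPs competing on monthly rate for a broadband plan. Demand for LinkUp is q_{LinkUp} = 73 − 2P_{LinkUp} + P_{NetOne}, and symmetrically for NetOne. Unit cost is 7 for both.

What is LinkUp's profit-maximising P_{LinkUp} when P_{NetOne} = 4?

22.75

LinkUp's profit: π = (P_{LinkUp} − 7)(73 − 2P_{LinkUp} + P_{NetOne}).
∂π/∂P_{LinkUp} = 87 − 4P_{LinkUp} + P_{NetOne} = 0 ⇒ P_{LinkUp} = 21.75 + 0.25P_{NetOne}.
At P_{NetOne} = 4: P_{LinkUp} = 21.75 + 0.25·4 = 22.75.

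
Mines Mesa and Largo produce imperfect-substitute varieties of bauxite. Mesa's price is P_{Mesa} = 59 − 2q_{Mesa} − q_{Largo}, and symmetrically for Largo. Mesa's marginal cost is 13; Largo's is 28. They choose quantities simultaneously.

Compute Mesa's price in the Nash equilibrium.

Mine Mesa's profit: π = q_{Mesa}(59 − 2q_{Mesa} − q_{Largo}) − 13q_{Mesa}.
∂π/∂q_{Mesa} = 46 − 4q_{Mesa} − q_{Largo} = 0 ⇒ q_{Mesa} = 11.5 − 0.25q_{Largo}.
Similarly q_{Largo} = 7.75 − 0.25q_{Mesa}.
Substituting the second reaction function into the first: q_{Mesa} = 11.5 − 0.25(7.75 − 0.25q_{Mesa}), which gives 0.9375q_{Mesa} = 9.5625 ⇒ q_{Mesa} = 10.2.
Then q_{Largo} = 7.75 − 0.25·10.2 = 5.2.
P_{Mesa} = 59 − 2·10.2 − 5.2 = 33.4.

33.4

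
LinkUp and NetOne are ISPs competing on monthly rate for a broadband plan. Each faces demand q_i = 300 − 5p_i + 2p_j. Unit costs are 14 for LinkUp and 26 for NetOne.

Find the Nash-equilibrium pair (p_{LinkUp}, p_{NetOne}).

47.5, 52.5

LinkUp's profit: π = (p_{LinkUp} − 14)(300 − 5p_{LinkUp} + 2p_{NetOne}).
∂π/∂p_{LinkUp} = 370 − 10p_{LinkUp} + 2p_{NetOne} = 0 ⇒ p_{LinkUp} = 37 + 0.2p_{NetOne}.
Similarly p_{NetOne} = 43 + 0.2p_{LinkUp}.
Substituting the second reaction function into the first: p_{LinkUp} = 37 + 0.2(43 + 0.2p_{LinkUp}), which gives 0.96p_{LinkUp} = 45.6 ⇒ p_{LinkUp} = 47.5.
Then p_{NetOne} = 43 + 0.2·47.5 = 52.5.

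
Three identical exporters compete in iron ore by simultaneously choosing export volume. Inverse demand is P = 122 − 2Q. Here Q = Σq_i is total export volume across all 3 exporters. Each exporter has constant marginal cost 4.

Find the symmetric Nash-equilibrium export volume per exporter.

14.75

A representative exporter's profit is π_i = q_i(122 − 2Q) − 4q_i, with Q = q_i + Σ_{j≠i} q_j.
First-order condition: 118 − 4q_i − 2Σ_{j≠i} q_j = 0.
With identical exporters, set every q_j = q: then 118 − 4q − 4q = 0, i.e. q = 118/8 = 14.75.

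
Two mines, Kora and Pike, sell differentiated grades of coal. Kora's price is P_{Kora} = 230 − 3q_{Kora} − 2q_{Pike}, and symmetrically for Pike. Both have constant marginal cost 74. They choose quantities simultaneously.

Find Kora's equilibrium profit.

Mine Kora's profit: π = q_{Kora}(230 − 3q_{Kora} − 2q_{Pike}) − 74q_{Kora}.
∂π/∂q_{Kora} = 156 − 6q_{Kora} − 2q_{Pike} = 0 ⇒ q_{Kora} = 26 − (1/3)q_{Pike}.
The game is symmetric, so in equilibrium q_{Pike} = q_{Kora}: the reaction function gives (4/3)q_{Kora} = 26, hence q_{Kora} = 19.5.
P_{Kora} = 230 − 3·19.5 − 2·19.5 = 132.5.
Profit = (132.5 − 74)·19.5 = 1140.75.

1140.75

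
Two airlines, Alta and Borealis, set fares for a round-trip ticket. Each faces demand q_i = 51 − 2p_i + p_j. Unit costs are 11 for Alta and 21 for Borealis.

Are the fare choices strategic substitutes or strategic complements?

Alta's profit: π = (p_{Alta} − 11)(51 − 2p_{Alta} + p_{Borealis}).
∂π/∂p_{Alta} = 73 − 4p_{Alta} + p_{Borealis} = 0 ⇒ p_{Alta} = 18.25 + 0.25p_{Borealis}.
The best-response slope dp_{Alta}/dp_{Borealis} = 0.25 > 0: the reaction function is upward-sloping, so the choices are strategic complements.

strategic complements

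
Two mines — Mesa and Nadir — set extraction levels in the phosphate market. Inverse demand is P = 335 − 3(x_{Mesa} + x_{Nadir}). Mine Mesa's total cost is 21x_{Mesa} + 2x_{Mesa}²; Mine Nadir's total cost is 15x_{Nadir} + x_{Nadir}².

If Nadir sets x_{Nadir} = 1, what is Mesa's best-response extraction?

Mine Mesa's profit: π = x_{Mesa}(335 − 3(x_{Mesa} + x_{Nadir})) − 21x_{Mesa} − 2x_{Mesa}².
∂π/∂x_{Mesa} = 314 − 10x_{Mesa} − 3x_{Nadir} = 0, so x_{Mesa} = 31.4 − 0.3x_{Nadir}.
At x_{Nadir} = 1: x_{Mesa} = 31.4 − 0.3·1 = 31.1.

31.1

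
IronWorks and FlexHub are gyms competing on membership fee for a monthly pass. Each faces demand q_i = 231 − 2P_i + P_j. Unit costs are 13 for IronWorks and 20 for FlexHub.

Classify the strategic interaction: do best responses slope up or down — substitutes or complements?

IronWorks's profit: π = (P_{IronWorks} − 13)(231 − 2P_{IronWorks} + P_{FlexHub}).
∂π/∂P_{IronWorks} = 257 − 4P_{IronWorks} + P_{FlexHub} = 0 ⇒ P_{IronWorks} = 64.25 + 0.25P_{FlexHub}.
The best-response slope dP_{IronWorks}/dP_{FlexHub} = 0.25 > 0: the reaction function is upward-sloping, so the choices are strategic complements.

strategic complements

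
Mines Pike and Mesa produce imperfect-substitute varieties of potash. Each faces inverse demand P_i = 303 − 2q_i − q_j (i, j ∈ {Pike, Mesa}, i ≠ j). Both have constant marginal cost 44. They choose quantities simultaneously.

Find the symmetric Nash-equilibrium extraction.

51.8

Mine Pike's profit: π = q_{Pike}(303 − 2q_{Pike} − q_{Mesa}) − 44q_{Pike}.
∂π/∂q_{Pike} = 259 − 4q_{Pike} − q_{Mesa} = 0 ⇒ q_{Pike} = 64.75 − 0.25q_{Mesa}.
By symmetry q_{Mesa} = q_{Pike}; substituting into the reaction function, 1.25q_{Pike} = 64.75 and q_{Pike} = 51.8.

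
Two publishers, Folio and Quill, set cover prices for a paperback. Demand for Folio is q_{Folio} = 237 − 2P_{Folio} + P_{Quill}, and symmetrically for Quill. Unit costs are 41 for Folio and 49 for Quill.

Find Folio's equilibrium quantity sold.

Folio's profit: π = (P_{Folio} − 41)(237 − 2P_{Folio} + P_{Quill}).
∂π/∂P_{Folio} = 319 − 4P_{Folio} + P_{Quill} = 0 ⇒ P_{Folio} = 79.75 + 0.25P_{Quill}.
Similarly P_{Quill} = 83.75 + 0.25P_{Folio}.
Solving the two reaction functions simultaneously: (1 − (0.25)(0.25))P_{Folio} = 79.75 + 0.25·83.75, so 0.9375P_{Folio} = 100.6875 and P_{Folio} = 107.4.
Then P_{Quill} = 83.75 + 0.25·107.4 = 110.6.
q_{Folio} = 237 − 2·107.4 + 110.6 = 132.8.

132.8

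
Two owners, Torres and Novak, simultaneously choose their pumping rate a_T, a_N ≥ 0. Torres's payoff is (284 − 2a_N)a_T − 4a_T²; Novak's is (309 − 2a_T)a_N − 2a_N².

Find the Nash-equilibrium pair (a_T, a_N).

Expanding Torres's payoff: 284a_T − 2a_Na_T − 4a_T².
∂π/∂a_T = 284 − 2a_N − 8a_T = 0, so a_T = 35.5 − 0.25a_N.
Likewise for Novak: a_N = 77.25 − 0.5a_T.
Plugging a_N into Torres's best response: a_T = 35.5 − 0.25(77.25 − 0.5a_T) ⇒ 0.875a_T = 16.1875, so a_T = 18.5.
Then a_N = 77.25 − 0.5·18.5 = 68.

18.5, 68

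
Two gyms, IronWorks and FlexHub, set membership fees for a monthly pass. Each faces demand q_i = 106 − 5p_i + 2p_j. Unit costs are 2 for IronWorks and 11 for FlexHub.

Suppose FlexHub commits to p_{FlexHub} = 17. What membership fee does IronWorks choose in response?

IronWorks's profit: π = (p_{IronWorks} − 2)(106 − 5p_{IronWorks} + 2p_{FlexHub}).
∂π/∂p_{IronWorks} = 116 − 10p_{IronWorks} + 2p_{FlexHub} = 0 ⇒ p_{IronWorks} = 11.6 + 0.2p_{FlexHub}.
At p_{FlexHub} = 17: p_{IronWorks} = 11.6 + 0.2·17 = 15.

15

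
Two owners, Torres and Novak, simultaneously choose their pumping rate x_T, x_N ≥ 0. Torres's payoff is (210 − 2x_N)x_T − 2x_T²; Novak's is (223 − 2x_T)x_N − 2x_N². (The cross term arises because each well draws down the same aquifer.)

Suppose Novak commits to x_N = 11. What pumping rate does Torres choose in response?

Expanding Torres's payoff: 210x_T − 2x_Nx_T − 2x_T².
∂π/∂x_T = 210 − 2x_N − 4x_T = 0, so x_T = 52.5 − 0.5x_N.
At x_N = 11: x_T = 52.5 − 0.5·11 = 47.

47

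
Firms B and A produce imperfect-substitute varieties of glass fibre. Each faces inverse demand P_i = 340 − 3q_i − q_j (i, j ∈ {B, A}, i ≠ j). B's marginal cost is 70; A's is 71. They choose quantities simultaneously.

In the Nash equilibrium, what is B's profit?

Firm B's profit: π = q_B(340 − 3q_B − q_A) − 70q_B.
∂π/∂q_B = 270 − 6q_B − q_A = 0 ⇒ q_B = 45 − (1/6)q_A.
Similarly q_A = 269/6 − (1/6)q_B.
Solving the two reaction functions simultaneously: (1 − (−1/6)(−1/6))q_B = 45 − (1/6)·(269/6), so (35/36)q_B = 1351/36 and q_B = 38.6.
Then q_A = 269/6 − (1/6)·38.6 = 38.4.
P_B = 340 − 3·38.6 − 38.4 = 185.8.
Profit = (185.8 − 70)·38.6 = 4469.88.

4469.88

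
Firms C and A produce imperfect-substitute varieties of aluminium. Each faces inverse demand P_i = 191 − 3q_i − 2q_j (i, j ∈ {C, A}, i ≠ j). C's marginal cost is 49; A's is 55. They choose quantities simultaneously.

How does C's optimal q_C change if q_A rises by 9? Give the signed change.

Firm C's profit: π = q_C(191 − 3q_C − 2q_A) − 49q_C.
∂π/∂q_C = 142 − 6q_C − 2q_A = 0 ⇒ q_C = 71/3 − (1/3)q_A.
The reaction-function slope is −1/3, so a 9-unit rise in q_A moves q_C by −1/3 × 9 = −3. C's best response falls — the actions are strategic substitutes.

-3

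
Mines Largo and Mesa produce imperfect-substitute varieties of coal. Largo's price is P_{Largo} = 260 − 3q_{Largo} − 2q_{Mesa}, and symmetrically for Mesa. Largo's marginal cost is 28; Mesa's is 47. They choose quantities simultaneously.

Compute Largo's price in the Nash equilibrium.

Mine Largo's profit: π = q_{Largo}(260 − 3q_{Largo} − 2q_{Mesa}) − 28q_{Largo}.
∂π/∂q_{Largo} = 232 − 6q_{Largo} − 2q_{Mesa} = 0 ⇒ q_{Largo} = 116/3 − (1/3)q_{Mesa}.
Similarly q_{Mesa} = 35.5 − (1/3)q_{Largo}.
Substituting the second reaction function into the first: q_{Largo} = 116/3 − (1/3)(35.5 − (1/3)q_{Largo}), which gives (8/9)q_{Largo} = 161/6 ⇒ q_{Largo} = 30.1875.
Then q_{Mesa} = 35.5 − (1/3)·30.1875 = 25.4375.
P_{Largo} = 260 − 3·30.1875 − 2·25.4375 = 118.5625.

118.5625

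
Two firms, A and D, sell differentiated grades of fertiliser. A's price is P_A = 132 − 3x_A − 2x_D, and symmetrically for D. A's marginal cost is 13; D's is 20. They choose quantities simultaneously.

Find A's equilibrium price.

58.9375

Firm A's profit: π = x_A(132 − 3x_A − 2x_D) − 13x_A.
∂π/∂x_A = 119 − 6x_A − 2x_D = 0 ⇒ x_A = 119/6 − (1/3)x_D.
Similarly x_D = 56/3 − (1/3)x_A.
Solving the two reaction functions simultaneously: (1 − (−1/3)(−1/3))x_A = 119/6 − (1/3)·(56/3), so (8/9)x_A = 245/18 and x_A = 15.3125.
Then x_D = 56/3 − (1/3)·15.3125 = 13.5625.
P_A = 132 − 3·15.3125 − 2·13.5625 = 58.9375.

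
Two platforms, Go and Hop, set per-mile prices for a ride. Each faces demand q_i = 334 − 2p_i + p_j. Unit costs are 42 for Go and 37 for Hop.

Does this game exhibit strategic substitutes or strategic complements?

strategic complements

Go's profit: π = (p_{Go} − 42)(334 − 2p_{Go} + p_{Hop}).
∂π/∂p_{Go} = 418 − 4p_{Go} + p_{Hop} = 0 ⇒ p_{Go} = 104.5 + 0.25p_{Hop}.
The best-response slope dp_{Go}/dp_{Hop} = 0.25 > 0: the reaction function is upward-sloping, so the choices are strategic complements.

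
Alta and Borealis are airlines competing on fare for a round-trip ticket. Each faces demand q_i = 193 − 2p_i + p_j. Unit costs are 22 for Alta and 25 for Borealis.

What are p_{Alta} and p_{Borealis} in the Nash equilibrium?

Alta's profit: π = (p_{Alta} − 22)(193 − 2p_{Alta} + p_{Borealis}).
∂π/∂p_{Alta} = 237 − 4p_{Alta} + p_{Borealis} = 0 ⇒ p_{Alta} = 59.25 + 0.25p_{Borealis}.
Similarly p_{Borealis} = 60.75 + 0.25p_{Alta}.
Solving the two reaction functions simultaneously: (1 − (0.25)(0.25))p_{Alta} = 59.25 + 0.25·60.75, so 0.9375p_{Alta} = 74.4375 and p_{Alta} = 79.4.
Then p_{Borealis} = 60.75 + 0.25·79.4 = 80.6.

79.4, 80.6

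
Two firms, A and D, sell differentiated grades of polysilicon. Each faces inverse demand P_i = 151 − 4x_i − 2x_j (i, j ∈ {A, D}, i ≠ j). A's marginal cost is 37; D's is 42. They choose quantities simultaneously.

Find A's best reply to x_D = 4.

Firm A's profit: π = x_A(151 − 4x_A − 2x_D) − 37x_A.
∂π/∂x_A = 114 − 8x_A − 2x_D = 0 ⇒ x_A = 14.25 − 0.25x_D.
At x_D = 4: x_A = 14.25 − 0.25·4 = 13.25.

13.25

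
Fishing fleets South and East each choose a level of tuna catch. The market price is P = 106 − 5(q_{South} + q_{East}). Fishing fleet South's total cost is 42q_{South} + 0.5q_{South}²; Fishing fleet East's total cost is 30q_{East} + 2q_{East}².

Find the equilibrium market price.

Fishing fleet South's profit: π = q_{South}(106 − 5(q_{South} + q_{East})) − 42q_{South} − 0.5q_{South}².
∂π/∂q_{South} = 64 − 11q_{South} − 5q_{East} = 0, so q_{South} = 64/11 − (5/11)q_{East}.
For East: ∂π/∂q_{East} = 76 − 14q_{East} − 5q_{South} = 0 ⇒ q_{East} = 38/7 − (5/14)q_{South}.
Plugging q_{East} into South's best response: q_{South} = 64/11 − (5/11)(38/7 − (5/14)q_{South}) ⇒ (129/154)q_{South} = 258/77, so q_{South} = 4.
Then q_{East} = 38/7 − (5/14)·4 = 4.
Equilibrium price: P = 106 − 5·8 = 66.

66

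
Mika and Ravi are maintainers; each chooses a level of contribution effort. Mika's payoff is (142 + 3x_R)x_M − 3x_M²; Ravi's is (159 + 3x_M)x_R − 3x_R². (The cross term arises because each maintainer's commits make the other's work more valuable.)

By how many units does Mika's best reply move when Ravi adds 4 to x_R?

Expanding Mika's payoff: 142x_M + 3x_Rx_M − 3x_M².
∂π/∂x_M = 142 + 3x_R − 6x_M = 0, so x_M = 71/3 + 0.5x_R.
The reaction-function slope is 0.5, so a 4-unit rise in x_R moves x_M by 0.5 × 4 = 2. Mika's best response rises — the actions are strategic complements.

2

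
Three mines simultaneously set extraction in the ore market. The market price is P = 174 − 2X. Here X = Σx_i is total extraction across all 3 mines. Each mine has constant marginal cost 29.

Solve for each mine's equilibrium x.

A representative mine's profit is π_i = x_i(174 − 2X) − 29x_i, with X = x_i + Σ_{j≠i} x_j.
First-order condition: 145 − 4x_i − 2Σ_{j≠i} x_j = 0.
In a symmetric equilibrium every mine chooses the same x, so Σ_{j≠i} x_j = 2x. The condition becomes 145 − 8x = 0, giving x = 145/8 = 18.125.

18.125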